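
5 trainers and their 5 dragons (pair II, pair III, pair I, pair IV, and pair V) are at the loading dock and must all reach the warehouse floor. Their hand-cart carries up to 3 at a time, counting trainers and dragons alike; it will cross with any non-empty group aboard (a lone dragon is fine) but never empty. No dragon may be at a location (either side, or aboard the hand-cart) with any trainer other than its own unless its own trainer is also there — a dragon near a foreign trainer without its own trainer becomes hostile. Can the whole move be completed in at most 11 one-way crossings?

Yes — this plan uses 11 crossings (≤ 11):
1. dragon II and trainer II cross → the warehouse floor.
2. trainer II crosses ← the loading dock.
3. dragon I, dragon III, and dragon IV cross → the warehouse floor.
4. dragon II crosses ← the loading dock.
5. trainer I, trainer III, and trainer IV cross → the warehouse floor.
6. dragon III and trainer III cross ← the loading dock.
7. trainer II, trainer III, and trainer V cross → the warehouse floor.
8. dragon I crosses ← the loading dock.
9. dragon II and dragon III cross → the warehouse floor.
10. dragon II crosses ← the loading dock.
11. dragon I, dragon II, and dragon V cross → the warehouse floor.

Yes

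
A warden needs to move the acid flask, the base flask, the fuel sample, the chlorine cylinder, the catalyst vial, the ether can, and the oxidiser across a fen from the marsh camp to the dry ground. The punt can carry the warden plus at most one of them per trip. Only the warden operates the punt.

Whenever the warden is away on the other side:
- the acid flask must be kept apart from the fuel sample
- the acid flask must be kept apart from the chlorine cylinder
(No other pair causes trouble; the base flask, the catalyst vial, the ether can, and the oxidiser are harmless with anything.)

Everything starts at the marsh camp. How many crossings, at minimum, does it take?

15

Counting alone: the warden can take at most 1 across per trip to the dry ground, so moving all 7 needs at least 7 loaded trips out, with a return between consecutive ones — at least 13 crossings.
The safety rule pushes this higher. Following every safe sequence of crossings, the most of the 7 that can be at the dry ground as the punt arrives there on crossing 13 is 6 — never all 7.
So no plan with fewer than 15 crossings exists, and this one achieves 15:
1. Warden goes to the dry ground with the acid flask.
2. Warden goes back to the marsh camp alone.
3. Warden goes to the dry ground with the base flask.
4. Warden goes back to the marsh camp alone.
5. Warden goes to the dry ground with the fuel sample.
6. Warden goes back to the marsh camp with the acid flask.
7. Warden goes to the dry ground with the chlorine cylinder.
8. Warden goes back to the marsh camp alone.
9. Warden goes to the dry ground with the catalyst vial.
10. Warden goes back to the marsh camp alone.
11. Warden goes to the dry ground with the ether can.
12. Warden goes back to the marsh camp alone.
13. Warden goes to the dry ground with the oxidiser.
14. Warden goes back to the marsh camp alone.
15. Warden goes to the dry ground with the acid flask.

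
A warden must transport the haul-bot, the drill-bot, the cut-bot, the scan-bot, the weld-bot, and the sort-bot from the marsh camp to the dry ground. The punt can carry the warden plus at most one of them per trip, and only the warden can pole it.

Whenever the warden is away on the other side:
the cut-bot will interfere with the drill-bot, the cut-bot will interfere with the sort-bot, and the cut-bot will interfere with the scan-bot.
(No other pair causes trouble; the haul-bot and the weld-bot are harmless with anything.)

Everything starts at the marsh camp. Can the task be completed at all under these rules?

Following every safe sequence of crossings from the start, the most of the 6 that can be at the dry ground as the punt arrives there on crossings 1, 3, 5, 7 is 1, 2, 3, 4 respectively; the best ever achieved is 4 of 6.
From crossing 9 on, no configuration arises that was not already reachable earlier: only 36 distinct safe configurations (who is on which side, and where the punt is) can ever be reached, none of them has everyone across, and every continuation just revisits them. So no valid plan exists.

No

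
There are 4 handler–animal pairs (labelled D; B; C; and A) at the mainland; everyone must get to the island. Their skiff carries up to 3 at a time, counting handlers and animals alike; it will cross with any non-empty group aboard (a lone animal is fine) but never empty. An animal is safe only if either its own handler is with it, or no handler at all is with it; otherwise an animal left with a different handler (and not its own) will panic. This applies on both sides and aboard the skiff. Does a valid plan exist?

1. animal D and handler D cross → the island.
2. handler D crosses ← the mainland.
3. animal B, handler B, and handler D cross → the island.
4. animal D and handler D cross ← the mainland.
5. handler A, handler C, and handler D cross → the island.
6. animal B crosses ← the mainland.
7. animal B and animal D cross → the island.
8. animal D crosses ← the mainland.
9. animal A, animal C, and animal D cross → the island.

Yes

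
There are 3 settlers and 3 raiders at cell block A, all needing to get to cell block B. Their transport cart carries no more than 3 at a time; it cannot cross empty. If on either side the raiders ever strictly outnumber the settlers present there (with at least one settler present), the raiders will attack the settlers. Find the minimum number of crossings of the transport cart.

Counting alone: each trip to cell block B takes at most 3 across and each return brings at least 1 back, so after t trips out (and t−1 returns) at most 3t − (t−1) of the 6 are across; that first reaches 6 at t = 3, so at least 5 crossings are needed.
The plan below uses exactly 5 crossings, so it is optimal:
1. 2 raiders → cell block B.  (cell block A: 3S 1R; cell block B: 0S 2R)
2. 1 raider ← cell block A.  (cell block A: 3S 2R; cell block B: 0S 1R)
3. 3 settlers → cell block B.  (cell block A: 0S 2R; cell block B: 3S 1R)
4. 1 raider ← cell block A.  (cell block A: 0S 3R; cell block B: 3S 0R)
5. 3 raiders → cell block B.  (cell block A: 0S 0R; cell block B: 3S 3R)

5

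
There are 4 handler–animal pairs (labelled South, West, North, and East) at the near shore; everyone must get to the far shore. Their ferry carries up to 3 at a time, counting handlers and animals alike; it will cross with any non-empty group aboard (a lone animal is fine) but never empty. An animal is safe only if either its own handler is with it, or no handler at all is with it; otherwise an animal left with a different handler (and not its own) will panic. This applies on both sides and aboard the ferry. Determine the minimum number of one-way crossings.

9

Counting alone: each trip to the far shore takes at most 3 across and each return brings at least 1 back, so after t trips out (and t−1 returns) at most 3t − (t−1) of the 8 are across; that first reaches 8 at t = 4, so at least 7 crossings are needed.
The safety rule pushes this higher. Following every safe sequence of crossings, the most of the 8 that can be at the far shore as the ferry arrives there on crossing 7 is 7 — never all 8.
So no plan with fewer than 9 crossings exists, and this one achieves 9:
1. animal South and handler South cross → the far shore.
2. handler South crosses ← the near shore.
3. animal West, handler South, and handler West cross → the far shore.
4. animal South and handler South cross ← the near shore.
5. handler East, handler North, and handler South cross → the far shore.
6. animal West crosses ← the near shore.
7. animal South and animal West cross → the far shore.
8. animal South crosses ← the near shore.
9. animal East, animal North, and animal South cross → the far shore.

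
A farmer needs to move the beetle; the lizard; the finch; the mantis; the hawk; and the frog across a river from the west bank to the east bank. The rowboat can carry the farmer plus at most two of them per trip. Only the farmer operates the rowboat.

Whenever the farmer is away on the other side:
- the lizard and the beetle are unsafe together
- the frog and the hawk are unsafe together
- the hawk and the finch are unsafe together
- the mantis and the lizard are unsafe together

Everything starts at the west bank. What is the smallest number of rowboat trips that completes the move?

7

Counting alone: the farmer can take at most 2 across per trip to the east bank, so moving all 6 needs at least 3 loaded trips out, with a return between consecutive ones — at least 5 crossings.
The safety rule pushes this higher. Following every safe sequence of crossings, the most of the 6 that can be at the east bank as the rowboat arrives there on crossing 5 is 5 — never all 6.
So no plan with fewer than 7 crossings exists, and this one achieves 7:
1. Farmer goes to the east bank with the hawk and the lizard.  [the west bank: the beetle, the finch, the frog, the mantis | the east bank: the hawk, the lizard]
2. Farmer goes back to the west bank alone.  [the west bank: the beetle, the finch, the frog, the mantis | the east bank: the hawk, the lizard]
3. Farmer goes to the east bank with the beetle and the finch.  [the west bank: the frog, the mantis | the east bank: the beetle, the finch, the hawk, the lizard]
4. Farmer goes back to the west bank with the hawk and the lizard.  [the west bank: the frog, the hawk, the lizard, the mantis | the east bank: the beetle, the finch]
5. Farmer goes to the east bank with the frog and the mantis.  [the west bank: the hawk, the lizard | the east bank: the beetle, the finch, the frog, the mantis]
6. Farmer goes back to the west bank alone.  [the west bank: the hawk, the lizard | the east bank: the beetle, the finch, the frog, the mantis]
7. Farmer goes to the east bank with the hawk and the lizard.  [the west bank: — | the east bank: the beetle, the finch, the frog, the hawk, the lizard, the mantis]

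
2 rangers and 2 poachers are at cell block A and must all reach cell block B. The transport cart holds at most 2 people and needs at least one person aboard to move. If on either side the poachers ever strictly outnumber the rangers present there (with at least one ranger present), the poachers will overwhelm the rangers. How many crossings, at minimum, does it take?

Counting alone: each trip to cell block B takes at most 2 across and each return brings at least 1 back, so after t trips out (and t−1 returns) at most 2t − (t−1) of the 4 are across; that first reaches 4 at t = 3, so at least 5 crossings are needed.
The plan below uses exactly 5 crossings, so it is optimal:
1. 2 poachers → cell block B.  (cell block A: 2R 0P; cell block B: 0R 2P)
2. 1 poacher ← cell block A.  (cell block A: 2R 1P; cell block B: 0R 1P)
3. 2 rangers → cell block B.  (cell block A: 0R 1P; cell block B: 2R 1P)
4. 1 poacher ← cell block A.  (cell block A: 0R 2P; cell block B: 2R 0P)
5. 2 poachers → cell block B.  (cell block A: 0R 0P; cell block B: 2R 2P)

5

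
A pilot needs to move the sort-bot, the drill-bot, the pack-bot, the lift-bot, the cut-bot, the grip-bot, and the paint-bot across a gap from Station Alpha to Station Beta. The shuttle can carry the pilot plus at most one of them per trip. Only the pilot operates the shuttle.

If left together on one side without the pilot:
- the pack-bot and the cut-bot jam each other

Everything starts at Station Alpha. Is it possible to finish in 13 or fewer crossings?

Yes — this plan uses 13 crossings (≤ 13):
1. Pilot goes to Station Beta with the pack-bot.
2. Pilot goes back to Station Alpha alone.
3. Pilot goes to Station Beta with the sort-bot.
4. Pilot goes back to Station Alpha alone.
5. Pilot goes to Station Beta with the drill-bot.
6. Pilot goes back to Station Alpha alone.
7. Pilot goes to Station Beta with the lift-bot.
8. Pilot goes back to Station Alpha alone.
9. Pilot goes to Station Beta with the grip-bot.
10. Pilot goes back to Station Alpha alone.
11. Pilot goes to Station Beta with the paint-bot.
12. Pilot goes back to Station Alpha alone.
13. Pilot goes to Station Beta with the cut-bot.

Yes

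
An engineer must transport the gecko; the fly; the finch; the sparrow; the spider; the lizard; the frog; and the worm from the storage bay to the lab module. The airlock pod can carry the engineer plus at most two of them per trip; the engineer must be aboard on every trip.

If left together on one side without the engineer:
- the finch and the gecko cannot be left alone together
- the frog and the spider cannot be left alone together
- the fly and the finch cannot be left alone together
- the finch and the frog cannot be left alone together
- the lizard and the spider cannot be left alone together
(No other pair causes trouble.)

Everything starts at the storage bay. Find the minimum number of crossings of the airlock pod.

Counting alone: the engineer can take at most 2 across per trip to the lab module, so moving all 8 needs at least 4 loaded trips out, with a return between consecutive ones — at least 7 crossings.
The safety rule pushes this higher. Following every safe sequence of crossings, the most of the 8 that can be at the lab module as the airlock pod arrives there on crossing 7 is 7 — never all 8.
So no plan with fewer than 9 crossings exists, and this one achieves 9:
1. Engineer goes to the lab module with the finch and the spider.
2. Engineer goes back to the storage bay alone.
3. Engineer goes to the lab module with the fly and the gecko.
4. Engineer goes back to the storage bay with the finch.
5. Engineer goes to the lab module with the frog and the sparrow.
6. Engineer goes back to the storage bay with the spider.
7. Engineer goes to the lab module with the lizard and the worm.
8. Engineer goes back to the storage bay alone.
9. Engineer goes to the lab module with the finch and the spider.

9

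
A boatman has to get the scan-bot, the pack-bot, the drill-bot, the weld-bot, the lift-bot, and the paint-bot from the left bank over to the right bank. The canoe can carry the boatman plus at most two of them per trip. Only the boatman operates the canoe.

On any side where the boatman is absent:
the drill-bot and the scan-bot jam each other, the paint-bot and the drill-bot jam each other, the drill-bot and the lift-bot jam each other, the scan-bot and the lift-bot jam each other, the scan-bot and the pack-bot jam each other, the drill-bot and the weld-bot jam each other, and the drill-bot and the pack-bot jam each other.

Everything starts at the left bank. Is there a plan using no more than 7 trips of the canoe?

No

Counting alone: the boatman can take at most 2 across per trip to the right bank, so moving all 6 needs at least 3 loaded trips out, with a return between consecutive ones — at least 5 crossings.
The safety rule pushes this higher. Following every safe sequence of crossings, the most of the 6 that can be at the right bank as the canoe arrives there on crossings 5, 7 is 4, 5 respectively — never all 6.
So the move cannot be finished within 7 crossings. (The shortest complete plan takes 9:)
1. Boatman goes to the right bank with the drill-bot and the scan-bot.
2. Boatman goes back to the left bank with the scan-bot.
3. Boatman goes to the right bank with the scan-bot and the weld-bot.
4. Boatman goes back to the left bank with the drill-bot.
5. Boatman goes to the right bank with the drill-bot and the paint-bot.
6. Boatman goes back to the left bank with the drill-bot.
7. Boatman goes to the right bank with the lift-bot and the pack-bot.
8. Boatman goes back to the left bank with the scan-bot.
9. Boatman goes to the right bank with the drill-bot and the scan-bot.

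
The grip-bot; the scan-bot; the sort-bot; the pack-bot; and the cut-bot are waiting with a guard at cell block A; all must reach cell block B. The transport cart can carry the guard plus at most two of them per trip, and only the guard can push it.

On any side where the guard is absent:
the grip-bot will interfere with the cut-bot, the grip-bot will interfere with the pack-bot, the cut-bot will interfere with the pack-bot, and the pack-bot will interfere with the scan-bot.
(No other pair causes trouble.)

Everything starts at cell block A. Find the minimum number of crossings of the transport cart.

7

Counting alone: the guard can take at most 2 across per trip to cell block B, so moving all 5 needs at least 3 loaded trips out, with a return between consecutive ones — at least 5 crossings.
The safety rule pushes this higher. Following every safe sequence of crossings, the most of the 5 that can be at cell block B as the transport cart arrives there on crossing 5 is 4 — never all 5.
So no plan with fewer than 7 crossings exists, and this one achieves 7:
1. Guard goes to cell block B with the grip-bot and the pack-bot.  [cell block A: the cut-bot, the scan-bot, the sort-bot | cell block B: the grip-bot, the pack-bot]
2. Guard goes back to cell block A with the grip-bot.  [cell block A: the cut-bot, the grip-bot, the scan-bot, the sort-bot | cell block B: the pack-bot]
3. Guard goes to cell block B with the grip-bot and the scan-bot.  [cell block A: the cut-bot, the sort-bot | cell block B: the grip-bot, the pack-bot, the scan-bot]
4. Guard goes back to cell block A with the pack-bot.  [cell block A: the cut-bot, the pack-bot, the sort-bot | cell block B: the grip-bot, the scan-bot]
5. Guard goes to cell block B with the pack-bot and the sort-bot.  [cell block A: the cut-bot | cell block B: the grip-bot, the pack-bot, the scan-bot, the sort-bot]
6. Guard goes back to cell block A with the pack-bot.  [cell block A: the cut-bot, the pack-bot | cell block B: the grip-bot, the scan-bot, the sort-bot]
7. Guard goes to cell block B with the cut-bot and the pack-bot.  [cell block A: — | cell block B: the cut-bot, the grip-bot, the pack-bot, the scan-bot, the sort-bot]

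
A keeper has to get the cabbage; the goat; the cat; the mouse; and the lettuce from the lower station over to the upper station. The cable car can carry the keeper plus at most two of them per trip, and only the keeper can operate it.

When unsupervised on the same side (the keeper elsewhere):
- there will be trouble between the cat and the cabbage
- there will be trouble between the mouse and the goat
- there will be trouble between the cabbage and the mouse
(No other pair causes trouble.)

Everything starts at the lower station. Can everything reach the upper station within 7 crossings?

Yes — this plan uses 5 crossings (≤ 7):
1. Keeper goes to the upper station with the cabbage and the goat.  [the lower station: the cat, the lettuce, the mouse | the upper station: the cabbage, the goat]
2. Keeper goes back to the lower station alone.  [the lower station: the cat, the lettuce, the mouse | the upper station: the cabbage, the goat]
3. Keeper goes to the upper station with the lettuce.  [the lower station: the cat, the mouse | the upper station: the cabbage, the goat, the lettuce]
4. Keeper goes back to the lower station alone.  [the lower station: the cat, the mouse | the upper station: the cabbage, the goat, the lettuce]
5. Keeper goes to the upper station with the cat and the mouse.  [the lower station: — | the upper station: the cabbage, the cat, the goat, the lettuce, the mouse]

Yes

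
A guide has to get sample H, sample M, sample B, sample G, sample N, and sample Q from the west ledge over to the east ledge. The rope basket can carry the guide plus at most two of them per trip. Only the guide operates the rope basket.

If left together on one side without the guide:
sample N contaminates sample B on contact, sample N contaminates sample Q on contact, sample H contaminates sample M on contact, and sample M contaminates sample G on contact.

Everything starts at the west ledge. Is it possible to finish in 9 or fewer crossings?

Yes

Yes — this plan uses 7 crossings (≤ 9):
1. Guide goes to the east ledge with sample M and sample N.
2. Guide goes back to the west ledge alone.
3. Guide goes to the east ledge with sample B and sample H.
4. Guide goes back to the west ledge with sample M and sample N.
5. Guide goes to the east ledge with sample G and sample Q.
6. Guide goes back to the west ledge alone.
7. Guide goes to the east ledge with sample M and sample N.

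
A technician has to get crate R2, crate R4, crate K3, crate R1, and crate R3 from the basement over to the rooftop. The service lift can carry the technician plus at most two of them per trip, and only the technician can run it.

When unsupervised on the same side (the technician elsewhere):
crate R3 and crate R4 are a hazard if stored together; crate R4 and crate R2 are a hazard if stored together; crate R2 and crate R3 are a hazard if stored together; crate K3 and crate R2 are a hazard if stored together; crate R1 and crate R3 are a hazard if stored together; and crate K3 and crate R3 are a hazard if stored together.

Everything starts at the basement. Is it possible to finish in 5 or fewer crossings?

Counting alone: the technician can take at most 2 across per trip to the rooftop, so moving all 5 needs at least 3 loaded trips out, with a return between consecutive ones — at least 5 crossings.
The safety rule pushes this higher. Following every safe sequence of crossings, the most of the 5 that can be at the rooftop as the service lift arrives there on crossing 5 is 4 — never all 5.
So the move cannot be finished within 5 crossings. (The shortest complete plan takes 7:)
1. Technician goes to the rooftop with crate R2 and crate R3.  [the basement: crate K3, crate R1, crate R4 | the rooftop: crate R2, crate R3]
2. Technician goes back to the basement with crate R2.  [the basement: crate K3, crate R1, crate R2, crate R4 | the rooftop: crate R3]
3. Technician goes to the rooftop with crate R1 and crate R2.  [the basement: crate K3, crate R4 | the rooftop: crate R1, crate R2, crate R3]
4. Technician goes back to the basement with crate R3.  [the basement: crate K3, crate R3, crate R4 | the rooftop: crate R1, crate R2]
5. Technician goes to the rooftop with crate K3 and crate R4.  [the basement: crate R3 | the rooftop: crate K3, crate R1, crate R2, crate R4]
6. Technician goes back to the basement with crate R2.  [the basement: crate R2, crate R3 | the rooftop: crate K3, crate R1, crate R4]
7. Technician goes to the rooftop with crate R2 and crate R3.  [the basement: — | the rooftop: crate K3, crate R1, crate R2, crate R3, crate R4]

No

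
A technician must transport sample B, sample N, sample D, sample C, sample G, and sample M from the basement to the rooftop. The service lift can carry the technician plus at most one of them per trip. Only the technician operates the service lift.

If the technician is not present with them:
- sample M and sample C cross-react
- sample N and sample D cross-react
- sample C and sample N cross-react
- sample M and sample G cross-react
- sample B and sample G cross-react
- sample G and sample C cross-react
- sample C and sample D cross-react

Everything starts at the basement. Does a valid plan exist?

Whatever the first load, the items left behind include a forbidden pair without the technician. No opening move is safe, so no plan exists.

No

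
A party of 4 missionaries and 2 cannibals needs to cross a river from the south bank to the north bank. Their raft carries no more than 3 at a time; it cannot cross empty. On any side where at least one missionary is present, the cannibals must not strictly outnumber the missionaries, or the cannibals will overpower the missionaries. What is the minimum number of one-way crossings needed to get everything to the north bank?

Counting alone: each trip to the north bank takes at most 3 across and each return brings at least 1 back, so after t trips out (and t−1 returns) at most 3t − (t−1) of the 6 are across; that first reaches 6 at t = 3, so at least 5 crossings are needed.
The plan below uses exactly 5 crossings, so it is optimal:
1. 2 cannibals → the north bank.  (the south bank: 4M 0C; the north bank: 0M 2C)
2. 1 cannibal ← the south bank.  (the south bank: 4M 1C; the north bank: 0M 1C)
3. 2 missionaries and 1 cannibal → the north bank.  (the south bank: 2M 0C; the north bank: 2M 2C)
4. 1 cannibal ← the south bank.  (the south bank: 2M 1C; the north bank: 2M 1C)
5. 2 missionaries and 1 cannibal → the north bank.  (the south bank: 0M 0C; the north bank: 4M 2C)

5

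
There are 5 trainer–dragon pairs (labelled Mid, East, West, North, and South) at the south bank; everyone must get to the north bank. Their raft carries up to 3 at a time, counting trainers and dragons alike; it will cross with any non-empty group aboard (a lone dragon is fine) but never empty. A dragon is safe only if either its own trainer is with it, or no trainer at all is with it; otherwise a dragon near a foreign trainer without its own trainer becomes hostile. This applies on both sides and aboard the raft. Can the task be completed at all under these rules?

Yes

1. dragon Mid and trainer Mid cross → the north bank.
2. trainer Mid crosses ← the south bank.
3. dragon East, dragon North, and dragon West cross → the north bank.
4. dragon Mid crosses ← the south bank.
5. trainer East, trainer North, and trainer West cross → the north bank.
6. dragon East and trainer East cross ← the south bank.
7. trainer East, trainer Mid, and trainer South cross → the north bank.
8. dragon West crosses ← the south bank.
9. dragon East and dragon Mid cross → the north bank.
10. dragon Mid crosses ← the south bank.
11. dragon Mid, dragon South, and dragon West cross → the north bank.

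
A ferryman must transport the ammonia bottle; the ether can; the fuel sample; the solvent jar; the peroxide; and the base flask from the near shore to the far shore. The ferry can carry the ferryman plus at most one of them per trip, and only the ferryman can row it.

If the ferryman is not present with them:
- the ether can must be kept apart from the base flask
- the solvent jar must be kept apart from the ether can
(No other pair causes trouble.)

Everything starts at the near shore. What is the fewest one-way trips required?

13

Counting alone: the ferryman can take at most 1 across per trip to the far shore, so moving all 6 needs at least 6 loaded trips out, with a return between consecutive ones — at least 11 crossings.
The safety rule pushes this higher. Following every safe sequence of crossings, the most of the 6 that can be at the far shore as the ferry arrives there on crossing 11 is 5 — never all 6.
So no plan with fewer than 13 crossings exists, and this one achieves 13:
1. Ferryman goes to the far shore with the ether can.  [the near shore: the ammonia bottle, the base flask, the fuel sample, the peroxide, the solvent jar | the far shore: the ether can]
2. Ferryman goes back to the near shore alone.  [the near shore: the ammonia bottle, the base flask, the fuel sample, the peroxide, the solvent jar | the far shore: the ether can]
3. Ferryman goes to the far shore with the ammonia bottle.  [the near shore: the base flask, the fuel sample, the peroxide, the solvent jar | the far shore: the ammonia bottle, the ether can]
4. Ferryman goes back to the near shore alone.  [the near shore: the base flask, the fuel sample, the peroxide, the solvent jar | the far shore: the ammonia bottle, the ether can]
5. Ferryman goes to the far shore with the fuel sample.  [the near shore: the base flask, the peroxide, the solvent jar | the far shore: the ammonia bottle, the ether can, the fuel sample]
6. Ferryman goes back to the near shore alone.  [the near shore: the base flask, the peroxide, the solvent jar | the far shore: the ammonia bottle, the ether can, the fuel sample]
7. Ferryman goes to the far shore with the solvent jar.  [the near shore: the base flask, the peroxide | the far shore: the ammonia bottle, the ether can, the fuel sample, the solvent jar]
8. Ferryman goes back to the near shore with the ether can.  [the near shore: the base flask, the ether can, the peroxide | the far shore: the ammonia bottle, the fuel sample, the solvent jar]
9. Ferryman goes to the far shore with the base flask.  [the near shore: the ether can, the peroxide | the far shore: the ammonia bottle, the base flask, the fuel sample, the solvent jar]
10. Ferryman goes back to the near shore alone.  [the near shore: the ether can, the peroxide | the far shore: the ammonia bottle, the base flask, the fuel sample, the solvent jar]
11. Ferryman goes to the far shore with the peroxide.  [the near shore: the ether can | the far shore: the ammonia bottle, the base flask, the fuel sample, the peroxide, the solvent jar]
12. Ferryman goes back to the near shore alone.  [the near shore: the ether can | the far shore: the ammonia bottle, the base flask, the fuel sample, the peroxide, the solvent jar]
13. Ferryman goes to the far shore with the ether can.  [the near shore: — | the far shore: the ammonia bottle, the base flask, the ether can, the fuel sample, the peroxide, the solvent jar]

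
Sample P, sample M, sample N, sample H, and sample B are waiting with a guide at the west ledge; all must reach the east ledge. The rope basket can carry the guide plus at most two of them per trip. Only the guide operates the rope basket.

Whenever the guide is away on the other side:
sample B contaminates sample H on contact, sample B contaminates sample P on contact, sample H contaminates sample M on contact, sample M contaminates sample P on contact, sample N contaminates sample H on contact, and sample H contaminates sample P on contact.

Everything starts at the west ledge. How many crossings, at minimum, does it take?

Counting alone: the guide can take at most 2 across per trip to the east ledge, so moving all 5 needs at least 3 loaded trips out, with a return between consecutive ones — at least 5 crossings.
The safety rule pushes this higher. Following every safe sequence of crossings, the most of the 5 that can be at the east ledge as the rope basket arrives there on crossing 5 is 4 — never all 5.
So no plan with fewer than 7 crossings exists, and this one achieves 7:
1. Guide goes to the east ledge with sample H and sample P.
2. Guide goes back to the west ledge with sample P.
3. Guide goes to the east ledge with sample N and sample P.
4. Guide goes back to the west ledge with sample H.
5. Guide goes to the east ledge with sample B and sample M.
6. Guide goes back to the west ledge with sample P.
7. Guide goes to the east ledge with sample H and sample P.

7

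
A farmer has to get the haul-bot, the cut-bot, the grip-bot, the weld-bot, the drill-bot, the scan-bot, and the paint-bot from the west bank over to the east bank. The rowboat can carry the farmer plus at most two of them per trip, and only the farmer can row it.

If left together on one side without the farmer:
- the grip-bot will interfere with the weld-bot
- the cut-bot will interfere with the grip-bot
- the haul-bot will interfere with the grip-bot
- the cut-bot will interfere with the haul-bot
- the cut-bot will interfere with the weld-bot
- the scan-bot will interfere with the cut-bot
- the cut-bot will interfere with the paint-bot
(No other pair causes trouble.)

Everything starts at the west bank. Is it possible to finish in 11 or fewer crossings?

Yes

Yes — this plan uses 11 crossings (≤ 11):
1. Farmer goes to the east bank with the cut-bot and the grip-bot.  [the west bank: the drill-bot, the haul-bot, the paint-bot, the scan-bot, the weld-bot | the east bank: the cut-bot, the grip-bot]
2. Farmer goes back to the west bank with the cut-bot.  [the west bank: the cut-bot, the drill-bot, the haul-bot, the paint-bot, the scan-bot, the weld-bot | the east bank: the grip-bot]
3. Farmer goes to the east bank with the cut-bot and the drill-bot.  [the west bank: the haul-bot, the paint-bot, the scan-bot, the weld-bot | the east bank: the cut-bot, the drill-bot, the grip-bot]
4. Farmer goes back to the west bank with the cut-bot.  [the west bank: the cut-bot, the haul-bot, the paint-bot, the scan-bot, the weld-bot | the east bank: the drill-bot, the grip-bot]
5. Farmer goes to the east bank with the cut-bot and the scan-bot.  [the west bank: the haul-bot, the paint-bot, the weld-bot | the east bank: the cut-bot, the drill-bot, the grip-bot, the scan-bot]
6. Farmer goes back to the west bank with the cut-bot.  [the west bank: the cut-bot, the haul-bot, the paint-bot, the weld-bot | the east bank: the drill-bot, the grip-bot, the scan-bot]
7. Farmer goes to the east bank with the cut-bot and the paint-bot.  [the west bank: the haul-bot, the weld-bot | the east bank: the cut-bot, the drill-bot, the grip-bot, the paint-bot, the scan-bot]
8. Farmer goes back to the west bank with the cut-bot.  [the west bank: the cut-bot, the haul-bot, the weld-bot | the east bank: the drill-bot, the grip-bot, the paint-bot, the scan-bot]
9. Farmer goes to the east bank with the haul-bot and the weld-bot.  [the west bank: the cut-bot | the east bank: the drill-bot, the grip-bot, the haul-bot, the paint-bot, the scan-bot, the weld-bot]
10. Farmer goes back to the west bank with the grip-bot.  [the west bank: the cut-bot, the grip-bot | the east bank: the drill-bot, the haul-bot, the paint-bot, the scan-bot, the weld-bot]
11. Farmer goes to the east bank with the cut-bot and the grip-bot.  [the west bank: — | the east bank: the cut-bot, the drill-bot, the grip-bot, the haul-bot, the paint-bot, the scan-bot, the weld-bot]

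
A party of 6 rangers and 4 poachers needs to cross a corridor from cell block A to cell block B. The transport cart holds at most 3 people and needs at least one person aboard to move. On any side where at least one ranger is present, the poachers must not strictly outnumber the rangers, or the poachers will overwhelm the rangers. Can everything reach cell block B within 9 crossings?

Yes — this plan uses 9 crossings (≤ 9):
1. 2 poachers → cell block B.  (cell block A: 6R 2P; cell block B: 0R 2P)
2. 1 poacher ← cell block A.  (cell block A: 6R 3P; cell block B: 0R 1P)
3. 3 poachers → cell block B.  (cell block A: 6R 0P; cell block B: 0R 4P)
4. 1 poacher ← cell block A.  (cell block A: 6R 1P; cell block B: 0R 3P)
5. 3 rangers → cell block B.  (cell block A: 3R 1P; cell block B: 3R 3P)
6. 1 poacher ← cell block A.  (cell block A: 3R 2P; cell block B: 3R 2P)
7. 1 ranger and 2 poachers → cell block B.  (cell block A: 2R 0P; cell block B: 4R 4P)
8. 1 poacher ← cell block A.  (cell block A: 2R 1P; cell block B: 4R 3P)
9. 2 rangers and 1 poacher → cell block B.  (cell block A: 0R 0P; cell block B: 6R 4P)

Yes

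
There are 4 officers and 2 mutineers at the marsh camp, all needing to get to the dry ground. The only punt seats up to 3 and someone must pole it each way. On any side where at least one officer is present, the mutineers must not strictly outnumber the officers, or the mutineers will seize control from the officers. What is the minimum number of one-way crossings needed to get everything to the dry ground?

5

Counting alone: each trip to the dry ground takes at most 3 across and each return brings at least 1 back, so after t trips out (and t−1 returns) at most 3t − (t−1) of the 6 are across; that first reaches 6 at t = 3, so at least 5 crossings are needed.
The plan below uses exactly 5 crossings, so it is optimal:
1. 2 mutineers → the dry ground.  (the marsh camp: 4O 0M; the dry ground: 0O 2M)
2. 1 mutineer ← the marsh camp.  (the marsh camp: 4O 1M; the dry ground: 0O 1M)
3. 2 officers and 1 mutineer → the dry ground.  (the marsh camp: 2O 0M; the dry ground: 2O 2M)
4. 1 mutineer ← the marsh camp.  (the marsh camp: 2O 1M; the dry ground: 2O 1M)
5. 2 officers and 1 mutineer → the dry ground.  (the marsh camp: 0O 0M; the dry ground: 4O 2M)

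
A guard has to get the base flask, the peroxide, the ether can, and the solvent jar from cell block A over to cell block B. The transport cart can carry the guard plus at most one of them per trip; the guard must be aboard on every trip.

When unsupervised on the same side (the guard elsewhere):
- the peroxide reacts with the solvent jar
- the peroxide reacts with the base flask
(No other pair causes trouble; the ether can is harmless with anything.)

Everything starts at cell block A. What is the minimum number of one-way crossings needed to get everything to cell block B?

9

Counting alone: the guard can take at most 1 across per trip to cell block B, so moving all 4 needs at least 4 loaded trips out, with a return between consecutive ones — at least 7 crossings.
The safety rule pushes this higher. Following every safe sequence of crossings, the most of the 4 that can be at cell block B as the transport cart arrives there on crossing 7 is 3 — never all 4.
So no plan with fewer than 9 crossings exists, and this one achieves 9:
1. Guard goes to cell block B with the peroxide.
2. Guard goes back to cell block A alone.
3. Guard goes to cell block B with the base flask.
4. Guard goes back to cell block A with the peroxide.
5. Guard goes to cell block B with the solvent jar.
6. Guard goes back to cell block A alone.
7. Guard goes to cell block B with the ether can.
8. Guard goes back to cell block A alone.
9. Guard goes to cell block B with the peroxide.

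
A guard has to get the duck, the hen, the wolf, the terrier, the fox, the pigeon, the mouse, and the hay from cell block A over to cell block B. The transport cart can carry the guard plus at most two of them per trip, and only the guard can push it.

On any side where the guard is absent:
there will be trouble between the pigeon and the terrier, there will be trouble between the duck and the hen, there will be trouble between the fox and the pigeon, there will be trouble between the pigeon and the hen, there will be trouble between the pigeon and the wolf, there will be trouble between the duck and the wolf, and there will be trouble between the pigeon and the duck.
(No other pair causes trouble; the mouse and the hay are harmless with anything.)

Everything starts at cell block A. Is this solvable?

1. Guard goes to cell block B with the duck and the pigeon.  [cell block A: the fox, the hay, the hen, the mouse, the terrier, the wolf | cell block B: the duck, the pigeon]
2. Guard goes back to cell block A with the duck.  [cell block A: the duck, the fox, the hay, the hen, the mouse, the terrier, the wolf | cell block B: the pigeon]
3. Guard goes to cell block B with the duck and the terrier.  [cell block A: the fox, the hay, the hen, the mouse, the wolf | cell block B: the duck, the pigeon, the terrier]
4. Guard goes back to cell block A with the pigeon.  [cell block A: the fox, the hay, the hen, the mouse, the pigeon, the wolf | cell block B: the duck, the terrier]
5. Guard goes to cell block B with the fox and the pigeon.  [cell block A: the hay, the hen, the mouse, the wolf | cell block B: the duck, the fox, the pigeon, the terrier]
6. Guard goes back to cell block A with the pigeon.  [cell block A: the hay, the hen, the mouse, the pigeon, the wolf | cell block B: the duck, the fox, the terrier]
7. Guard goes to cell block B with the hen and the wolf.  [cell block A: the hay, the mouse, the pigeon | cell block B: the duck, the fox, the hen, the terrier, the wolf]
8. Guard goes back to cell block A with the duck.  [cell block A: the duck, the hay, the mouse, the pigeon | cell block B: the fox, the hen, the terrier, the wolf]
9. Guard goes to cell block B with the duck and the mouse.  [cell block A: the hay, the pigeon | cell block B: the duck, the fox, the hen, the mouse, the terrier, the wolf]
10. Guard goes back to cell block A with the duck.  [cell block A: the duck, the hay, the pigeon | cell block B: the fox, the hen, the mouse, the terrier, the wolf]
11. Guard goes to cell block B with the duck and the hay.  [cell block A: the pigeon | cell block B: the duck, the fox, the hay, the hen, the mouse, the terrier, the wolf]
12. Guard goes back to cell block A with the duck.  [cell block A: the duck, the pigeon | cell block B: the fox, the hay, the hen, the mouse, the terrier, the wolf]
13. Guard goes to cell block B with the duck and the pigeon.  [cell block A: — | cell block B: the duck, the fox, the hay, the hen, the mouse, the pigeon, the terrier, the wolf]

Yes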